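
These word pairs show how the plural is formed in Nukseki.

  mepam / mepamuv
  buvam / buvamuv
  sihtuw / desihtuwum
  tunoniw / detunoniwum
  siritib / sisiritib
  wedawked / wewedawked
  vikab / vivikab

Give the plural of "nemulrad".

tunoniw and siritib both have last vowel 'i' yet inflect differently (detunoniwum, sisiritib), so the last vowel is not what conditions the rule; the final letter is.
"nemulrad" ends in -d. The one such stem in the data (wedawked → wewedawked) repeats the first consonant+vowel as a prefix (as do siritib, vikab), so the same rule applies.
So nemulrad → nenemulrad.

nenemulrad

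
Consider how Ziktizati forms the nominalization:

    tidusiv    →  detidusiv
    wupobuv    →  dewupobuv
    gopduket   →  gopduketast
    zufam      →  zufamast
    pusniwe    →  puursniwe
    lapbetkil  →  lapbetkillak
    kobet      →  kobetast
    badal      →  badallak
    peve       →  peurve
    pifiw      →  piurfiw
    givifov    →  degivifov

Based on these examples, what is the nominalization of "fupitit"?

zufam and badal both have last vowel 'a' yet inflect differently (zufamast, badallak), so the last vowel is not what conditions the rule; the final letter is.
"fupitit" ends in -t. The stems ending in -t (gopduket → gopduketast, kobet → kobetast) add -ast.
So fupitit → fupititast.

fupititast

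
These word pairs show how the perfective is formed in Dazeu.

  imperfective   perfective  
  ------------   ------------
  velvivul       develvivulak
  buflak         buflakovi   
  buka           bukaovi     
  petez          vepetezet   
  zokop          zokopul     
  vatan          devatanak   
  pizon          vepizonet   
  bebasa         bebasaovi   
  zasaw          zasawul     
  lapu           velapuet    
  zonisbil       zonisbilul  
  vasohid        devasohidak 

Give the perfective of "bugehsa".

bugehsaovi

"bugehsa" begins with b-. The stems beginning with b- (buka → bukaovi, bebasa → bebasaovi, buflak → buflakovi) add -ovi.
The other patterns: stems beginning with v- add de- … -ak around the stem; stems beginning with z- add -ul; stems beginning with l- or p- add ve- … -et around the stem.
So bugehsa → bugehsaovi.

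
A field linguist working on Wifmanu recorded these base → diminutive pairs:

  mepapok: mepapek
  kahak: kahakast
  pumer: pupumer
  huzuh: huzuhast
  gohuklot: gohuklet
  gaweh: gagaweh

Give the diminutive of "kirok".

kirek

gaweh and huzuh both end in -h yet inflect differently (gagaweh, huzuhast), so the final letter is not what conditions the rule; the last vowel is.
"kirok" has last vowel 'o'. The stems whose last vowel is 'o' (gohuklot → gohuklet, mepapok → mepapek) change the last vowel to 'e'.
The other patterns: stems whose last vowel is 'e' repeat the first consonant+vowel as a prefix; stems whose last vowel is 'a' or 'u' add -ast.
So kirok → kirek.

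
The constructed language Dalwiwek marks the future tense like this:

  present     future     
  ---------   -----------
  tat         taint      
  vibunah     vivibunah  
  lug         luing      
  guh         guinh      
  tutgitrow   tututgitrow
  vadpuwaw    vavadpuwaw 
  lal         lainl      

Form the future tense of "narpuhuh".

nanarpuhuh

guh and vibunah both end in -h yet inflect differently (guinh, vivibunah), so the final letter is not what conditions the rule; the number of vowels is.
"narpuhuh" has 3 vowels. The stems with 3 vowels (vibunah → vivibunah, vadpuwaw → vavadpuwaw, tutgitrow → tututgitrow) repeat the first consonant+vowel as a prefix.
The other pattern: stems with 1 vowel insert -in- after the first vowel.
So narpuhuh → nanarpuhuh.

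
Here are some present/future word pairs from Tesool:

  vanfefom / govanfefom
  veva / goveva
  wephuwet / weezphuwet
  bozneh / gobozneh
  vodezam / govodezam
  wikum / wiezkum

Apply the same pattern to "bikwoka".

gobikwoka

wikum and vanfefom both end in -m yet inflect differently (wiezkum, govanfefom), so the final letter is not what conditions the rule; the first letter is.
"bikwoka" begins with b-. The one such stem in the data (bozneh → gobozneh) adds the prefix go-, so the same rule applies.
The other pattern: stems beginning with w- insert -ez- after the first vowel.
So bikwoka → gobikwoka.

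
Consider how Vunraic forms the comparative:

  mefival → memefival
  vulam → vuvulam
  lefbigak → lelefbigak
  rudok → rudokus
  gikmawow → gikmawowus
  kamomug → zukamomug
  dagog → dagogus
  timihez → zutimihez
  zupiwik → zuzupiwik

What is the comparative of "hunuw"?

zuhunuw

rudok and lefbigak both end in -k yet inflect differently (rudokus, lelefbigak), so the final letter is not what conditions the rule; the last vowel is.
"hunuw" has last vowel 'u'. The one such stem in the data (kamomug → zukamomug) adds the prefix zu-, so the same rule applies.
The other patterns: stems whose last vowel is 'o' add -us; stems whose last vowel is 'a' repeat the first consonant+vowel as a prefix.
So hunuw → zuhunuw.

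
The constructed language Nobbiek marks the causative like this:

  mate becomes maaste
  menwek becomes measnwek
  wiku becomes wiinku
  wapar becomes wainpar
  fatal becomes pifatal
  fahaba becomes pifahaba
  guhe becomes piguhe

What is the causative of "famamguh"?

pifamamguh

mate and guhe both end in -e yet inflect differently (maaste, piguhe), so the final letter is not what conditions the rule; the first letter is.
"famamguh" begins with f-. The stems beginning with f- (fatal → pifatal, fahaba → pifahaba) add the prefix pi-.
The other patterns: stems beginning with m- insert -as- after the first vowel; stems beginning with w- insert -in- after the first vowel.
So famamguh → pifamamguh.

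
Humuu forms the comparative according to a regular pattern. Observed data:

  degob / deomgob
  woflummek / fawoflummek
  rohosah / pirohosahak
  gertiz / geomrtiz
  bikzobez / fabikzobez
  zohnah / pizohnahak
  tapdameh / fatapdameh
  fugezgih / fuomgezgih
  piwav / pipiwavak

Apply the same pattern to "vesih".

veomsih

tapdameh and rohosah both end in -h yet inflect differently (fatapdameh, pirohosahak), so the final letter is not what conditions the rule; the last vowel is.
"vesih" has last vowel 'i'. The stems whose last vowel is 'i' (fugezgih → fuomgezgih, gertiz → geomrtiz) insert -om- after the first vowel.
So vesih → veomsih.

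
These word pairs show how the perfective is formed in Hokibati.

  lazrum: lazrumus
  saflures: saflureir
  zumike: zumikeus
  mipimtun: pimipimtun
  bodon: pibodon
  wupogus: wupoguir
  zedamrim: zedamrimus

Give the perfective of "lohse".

lohseus

mipimtun and wupogus both have last vowel 'u' yet inflect differently (pimipimtun, wupoguir), so the last vowel is not what conditions the rule; the final letter is.
"lohse" ends in -e. The one such stem in the data (zumike → zumikeus) adds -us, so the same rule applies.
So lohse → lohseus.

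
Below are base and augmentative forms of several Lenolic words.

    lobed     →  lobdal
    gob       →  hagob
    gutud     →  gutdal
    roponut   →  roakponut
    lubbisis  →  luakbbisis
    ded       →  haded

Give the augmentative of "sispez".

sispzal

"sispez" has 2 vowels. The stems with 2 vowels (lobed → lobdal, gutud → gutdal) delete the last vowel and add -al.
The other patterns: stems with 1 vowel add the prefix ha-; stems with 3 vowels insert -ak- after the first vowel.
So sispez → sispzal.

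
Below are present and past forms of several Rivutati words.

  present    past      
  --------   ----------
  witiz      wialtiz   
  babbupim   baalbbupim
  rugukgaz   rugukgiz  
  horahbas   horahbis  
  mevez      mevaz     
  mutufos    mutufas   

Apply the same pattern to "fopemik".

witiz and rugukgaz both end in -z yet inflect differently (wialtiz, rugukgiz), so the final letter is not what conditions the rule; the last vowel is.
"fopemik" has last vowel 'i'. The stems whose last vowel is 'i' (witiz → wialtiz, babbupim → baalbbupim) insert -al- after the first vowel.
The other patterns: stems whose last vowel is 'a' change the last vowel to 'i'; stems whose last vowel is 'e' or 'o' change the last vowel to 'a'.
So fopemik → foalpemik.

foalpemik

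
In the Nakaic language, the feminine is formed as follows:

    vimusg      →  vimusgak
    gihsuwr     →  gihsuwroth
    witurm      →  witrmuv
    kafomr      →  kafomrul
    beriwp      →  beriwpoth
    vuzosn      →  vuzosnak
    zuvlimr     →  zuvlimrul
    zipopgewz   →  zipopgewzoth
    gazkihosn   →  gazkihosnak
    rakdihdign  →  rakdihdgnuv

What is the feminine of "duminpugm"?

gazkihosn and rakdihdign both end in -n yet inflect differently (gazkihosnak, rakdihdgnuv), so the final letter is not what conditions the rule; the second-to-last letter is.
"duminpugm" has second-to-last letter 'g'. The one such stem in the data (rakdihdign → rakdihdgnuv) deletes the last vowel and adds -uv (as does witurm), so the same rule applies.
So duminpugm → duminpgmuv.

duminpgmuv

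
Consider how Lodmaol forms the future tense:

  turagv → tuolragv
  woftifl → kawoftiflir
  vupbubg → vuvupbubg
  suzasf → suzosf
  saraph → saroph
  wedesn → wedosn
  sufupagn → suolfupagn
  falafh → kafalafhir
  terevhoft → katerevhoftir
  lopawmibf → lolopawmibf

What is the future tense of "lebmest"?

falafh and saraph both end in -h yet inflect differently (kafalafhir, saroph), so the final letter is not what conditions the rule; the second-to-last letter is.
"lebmest" has second-to-last letter 's'. The stems whose second-to-last letter is 's' (suzasf → suzosf, wedesn → wedosn) change the last vowel to 'o'.
So lebmest → lebmost.

lebmost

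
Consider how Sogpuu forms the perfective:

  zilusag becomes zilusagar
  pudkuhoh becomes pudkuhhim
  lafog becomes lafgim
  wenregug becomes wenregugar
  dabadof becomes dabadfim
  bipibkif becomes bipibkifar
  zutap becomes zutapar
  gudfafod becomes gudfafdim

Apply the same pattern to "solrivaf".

solrivafar

lafog and zilusag both end in -g yet inflect differently (lafgim, zilusagar), so the final letter is not what conditions the rule; the last vowel is.
"solrivaf" has last vowel 'a'. The stems whose last vowel is 'a' (zilusag → zilusagar, zutap → zutapar) add -ar.
So solrivaf → solrivafar.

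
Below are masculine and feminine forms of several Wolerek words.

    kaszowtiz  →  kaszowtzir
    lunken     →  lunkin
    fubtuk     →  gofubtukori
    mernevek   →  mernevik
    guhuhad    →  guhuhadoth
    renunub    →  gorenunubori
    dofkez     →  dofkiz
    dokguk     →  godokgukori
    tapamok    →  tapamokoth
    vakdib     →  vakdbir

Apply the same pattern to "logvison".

logvisonoth

fubtuk and tapamok both end in -k yet inflect differently (gofubtukori, tapamokoth), so the final letter is not what conditions the rule; the last vowel is.
"logvison" has last vowel 'o'. The one such stem in the data (tapamok → tapamokoth) adds -oth, so the same rule applies.
The other patterns: stems whose last vowel is 'u' add go- … -ori around the stem; stems whose last vowel is 'e' change the last vowel to 'i'; stems whose last vowel is 'i' delete the last vowel and add -ir.
So logvison → logvisonoth.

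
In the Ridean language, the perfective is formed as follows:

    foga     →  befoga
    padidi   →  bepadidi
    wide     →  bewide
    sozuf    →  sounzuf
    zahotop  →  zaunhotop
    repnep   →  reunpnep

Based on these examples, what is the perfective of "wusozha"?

bewusozha

"wusozha" ends in a vowel. The stems ending in a vowel (foga → befoga, padidi → bepadidi, wide → bewide) add the prefix be-.
So wusozha → bewusozha.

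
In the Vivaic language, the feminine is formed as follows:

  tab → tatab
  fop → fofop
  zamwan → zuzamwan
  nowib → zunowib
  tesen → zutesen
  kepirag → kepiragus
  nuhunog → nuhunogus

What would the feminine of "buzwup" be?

zubuzwup

tab and nowib both end in -b yet inflect differently (tatab, zunowib), so the final letter is not what conditions the rule; the number of vowels is.
"buzwup" has 2 vowels. The stems with 2 vowels (zamwan → zuzamwan, nowib → zunowib, tesen → zutesen) add the prefix zu-.
So buzwup → zubuzwup.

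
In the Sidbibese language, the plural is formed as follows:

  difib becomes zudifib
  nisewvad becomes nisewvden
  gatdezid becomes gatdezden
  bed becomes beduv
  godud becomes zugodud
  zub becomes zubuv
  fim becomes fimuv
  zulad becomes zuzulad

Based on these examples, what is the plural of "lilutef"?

"lilutef" has 3 vowels. The stems with 3 vowels (gatdezid → gatdezden, nisewvad → nisewvden) delete the last vowel and add -en.
So lilutef → lilutfen.

lilutfen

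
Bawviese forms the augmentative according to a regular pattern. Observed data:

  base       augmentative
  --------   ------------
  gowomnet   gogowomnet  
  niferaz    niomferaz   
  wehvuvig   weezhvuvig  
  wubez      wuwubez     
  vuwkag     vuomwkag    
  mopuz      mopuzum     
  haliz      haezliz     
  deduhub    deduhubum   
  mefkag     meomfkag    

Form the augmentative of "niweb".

mopuz and niferaz both end in -z yet inflect differently (mopuzum, niomferaz), so the final letter is not what conditions the rule; the last vowel is.
"niweb" has last vowel 'e'. The stems whose last vowel is 'e' (gowomnet → gogowomnet, wubez → wuwubez) repeat the first consonant+vowel as a prefix.
The other patterns: stems whose last vowel is 'u' add -um; stems whose last vowel is 'a' insert -om- after the first vowel; stems whose last vowel is 'i' insert -ez- after the first vowel.
So niweb → niniweb.

niniweb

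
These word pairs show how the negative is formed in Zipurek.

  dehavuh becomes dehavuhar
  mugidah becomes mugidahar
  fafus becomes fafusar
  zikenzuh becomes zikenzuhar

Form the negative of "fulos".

fulosar

Every pair shown (dehavuh → dehavuhar, mugidah → mugidahar, fafus → fafusar, …) follows the same rule: add -ar.
So fulos → fulosar.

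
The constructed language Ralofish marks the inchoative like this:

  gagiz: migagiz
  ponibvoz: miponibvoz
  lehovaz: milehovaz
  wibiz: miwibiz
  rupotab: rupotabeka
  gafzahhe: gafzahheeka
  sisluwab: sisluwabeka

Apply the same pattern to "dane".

daneeka

lehovaz and rupotab both have last vowel 'a' yet inflect differently (milehovaz, rupotabeka), so the last vowel is not what conditions the rule; the final letter is.
"dane" ends in -e. The one such stem in the data (gafzahhe → gafzahheeka) adds -eka, so the same rule applies.
The other pattern: stems ending in -z add the prefix mi-.
So dane → daneeka.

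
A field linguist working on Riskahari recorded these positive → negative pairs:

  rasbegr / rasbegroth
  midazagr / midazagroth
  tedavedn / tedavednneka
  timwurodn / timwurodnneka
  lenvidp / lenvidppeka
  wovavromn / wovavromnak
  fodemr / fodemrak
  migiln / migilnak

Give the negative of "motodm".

motodmmeka

tedavedn and wovavromn both end in -n yet inflect differently (tedavednneka, wovavromnak), so the final letter is not what conditions the rule; the second-to-last letter is.
"motodm" has second-to-last letter 'd'. The stems whose second-to-last letter is 'd' (tedavedn → tedavednneka, timwurodn → timwurodnneka, lenvidp → lenvidppeka) double the final consonant and add -eka.
So motodm → motodmmeka.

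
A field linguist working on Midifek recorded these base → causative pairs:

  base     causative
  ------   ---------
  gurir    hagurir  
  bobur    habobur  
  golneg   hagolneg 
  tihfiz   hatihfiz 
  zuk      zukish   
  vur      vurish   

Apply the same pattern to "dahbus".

"dahbus" has 2 vowels. The stems with 2 vowels (gurir → hagurir, bobur → habobur, golneg → hagolneg) add the prefix ha-.
The other pattern: stems with 1 vowel add -ish.
So dahbus → hadahbus.

hadahbus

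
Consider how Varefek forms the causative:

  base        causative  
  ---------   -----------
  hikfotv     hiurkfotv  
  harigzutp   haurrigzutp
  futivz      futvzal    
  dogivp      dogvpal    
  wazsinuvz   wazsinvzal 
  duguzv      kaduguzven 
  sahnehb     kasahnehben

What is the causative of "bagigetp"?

dogivp and harigzutp both end in -p yet inflect differently (dogvpal, haurrigzutp), so the final letter is not what conditions the rule; the second-to-last letter is.
"bagigetp" has second-to-last letter 't'. The stems whose second-to-last letter is 't' (harigzutp → haurrigzutp, hikfotv → hiurkfotv) insert -ur- after the first vowel.
The other patterns: stems whose second-to-last letter is 'v' delete the last vowel and add -al; stems whose second-to-last letter is 'h' or 'z' add ka- … -en around the stem.
So bagigetp → baurgigetp.

baurgigetp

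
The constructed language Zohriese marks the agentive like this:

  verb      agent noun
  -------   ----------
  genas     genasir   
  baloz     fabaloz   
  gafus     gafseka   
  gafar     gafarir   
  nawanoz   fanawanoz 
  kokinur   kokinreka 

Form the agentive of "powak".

powakir

"powak" has last vowel 'a'. The stems whose last vowel is 'a' (gafar → gafarir, genas → genasir) add -ir.
The other patterns: stems whose last vowel is 'u' delete the last vowel and add -eka; stems whose last vowel is 'o' add the prefix fa-.
So powak → powakir.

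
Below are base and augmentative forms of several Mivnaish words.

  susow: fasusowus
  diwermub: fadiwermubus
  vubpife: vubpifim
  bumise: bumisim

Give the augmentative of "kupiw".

"kupiw" ends in -w. The one such stem in the data (susow → fasusowus) adds fa- … -us around the stem, so the same rule applies.
So kupiw → fakupiwus.

fakupiwus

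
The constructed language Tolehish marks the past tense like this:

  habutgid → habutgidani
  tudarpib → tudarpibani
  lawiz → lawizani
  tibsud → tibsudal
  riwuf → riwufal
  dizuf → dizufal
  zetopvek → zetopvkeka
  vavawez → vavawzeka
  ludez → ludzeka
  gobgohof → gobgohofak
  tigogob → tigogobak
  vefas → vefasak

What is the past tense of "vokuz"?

"vokuz" has last vowel 'u'. The stems whose last vowel is 'u' (tibsud → tibsudal, riwuf → riwufal, dizuf → dizufal) add -al.
The other patterns: stems whose last vowel is 'i' add -ani; stems whose last vowel is 'e' delete the last vowel and add -eka; stems whose last vowel is 'a' or 'o' add -ak.
So vokuz → vokuzal.

vokuzal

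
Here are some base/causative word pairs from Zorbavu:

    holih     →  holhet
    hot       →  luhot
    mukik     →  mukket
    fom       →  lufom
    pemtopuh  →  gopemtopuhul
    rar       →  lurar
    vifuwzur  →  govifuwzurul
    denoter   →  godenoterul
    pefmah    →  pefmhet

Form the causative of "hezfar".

pefmah and pemtopuh both end in -h yet inflect differently (pefmhet, gopemtopuhul), so the final letter is not what conditions the rule; the number of vowels is.
"hezfar" has 2 vowels. The stems with 2 vowels (mukik → mukket, pefmah → pefmhet, holih → holhet) delete the last vowel and add -et.
The other patterns: stems with 1 vowel add the prefix lu-; stems with 3 vowels add go- … -ul around the stem.
So hezfar → hezfret.

hezfret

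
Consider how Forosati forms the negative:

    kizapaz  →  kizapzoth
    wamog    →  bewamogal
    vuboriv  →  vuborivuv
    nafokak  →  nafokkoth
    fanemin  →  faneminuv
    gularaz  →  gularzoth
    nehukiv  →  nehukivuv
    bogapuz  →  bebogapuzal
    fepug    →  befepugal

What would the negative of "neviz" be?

nevizuv

kizapaz and bogapuz both end in -z yet inflect differently (kizapzoth, bebogapuzal), so the final letter is not what conditions the rule; the last vowel is.
"neviz" has last vowel 'i'. The stems whose last vowel is 'i' (fanemin → faneminuv, vuboriv → vuborivuv, nehukiv → nehukivuv) add -uv.
The other patterns: stems whose last vowel is 'a' delete the last vowel and add -oth; stems whose last vowel is 'o' or 'u' add be- … -al around the stem.
So neviz → nevizuv.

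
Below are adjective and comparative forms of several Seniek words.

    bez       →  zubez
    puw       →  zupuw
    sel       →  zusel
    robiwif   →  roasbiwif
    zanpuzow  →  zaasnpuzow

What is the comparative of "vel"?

zuvel

"vel" has 1 vowel. The stems with 1 vowel (bez → zubez, puw → zupuw, sel → zusel) add the prefix zu-.
So vel → zuvel.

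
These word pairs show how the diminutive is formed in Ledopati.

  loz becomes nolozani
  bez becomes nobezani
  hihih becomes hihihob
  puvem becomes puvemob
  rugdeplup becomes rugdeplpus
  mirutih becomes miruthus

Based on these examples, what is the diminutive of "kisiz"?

kisizob

"kisiz" has 2 vowels. The stems with 2 vowels (hihih → hihihob, puvem → puvemob) add -ob.
So kisiz → kisizob.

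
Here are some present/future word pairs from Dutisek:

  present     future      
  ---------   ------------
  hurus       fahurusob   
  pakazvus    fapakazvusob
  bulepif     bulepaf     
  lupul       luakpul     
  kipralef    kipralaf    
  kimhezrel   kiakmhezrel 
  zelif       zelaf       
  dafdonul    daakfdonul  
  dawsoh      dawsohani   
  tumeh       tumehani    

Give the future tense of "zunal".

tumeh and kipralef both have last vowel 'e' yet inflect differently (tumehani, kipralaf), so the last vowel is not what conditions the rule; the final letter is.
"zunal" ends in -l. The stems ending in -l (lupul → luakpul, kimhezrel → kiakmhezrel, dafdonul → daakfdonul) insert -ak- after the first vowel.
The other patterns: stems ending in -h add -ani; stems ending in -f change the last vowel to 'a'; stems ending in -s add fa- … -ob around the stem.
So zunal → zuaknal.

zuaknal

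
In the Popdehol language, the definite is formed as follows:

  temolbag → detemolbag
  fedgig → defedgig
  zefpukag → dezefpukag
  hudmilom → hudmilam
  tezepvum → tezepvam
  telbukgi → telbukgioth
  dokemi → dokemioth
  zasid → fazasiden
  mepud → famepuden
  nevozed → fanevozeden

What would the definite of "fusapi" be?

fusapioth

"fusapi" ends in -i. The stems ending in -i (telbukgi → telbukgioth, dokemi → dokemioth) add -oth.
The other patterns: stems ending in -g add the prefix de-; stems ending in -m change the last vowel to 'a'; stems ending in -d add fa- … -en around the stem.
So fusapi → fusapioth.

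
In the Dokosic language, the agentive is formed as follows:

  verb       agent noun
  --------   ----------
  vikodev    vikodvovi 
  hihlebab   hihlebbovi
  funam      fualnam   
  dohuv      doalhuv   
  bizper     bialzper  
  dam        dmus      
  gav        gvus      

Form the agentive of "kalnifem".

kalnifmovi

"kalnifem" has 3 vowels. The stems with 3 vowels (vikodev → vikodvovi, hihlebab → hihlebbovi) delete the last vowel and add -ovi.
The other patterns: stems with 1 vowel delete the last vowel and add -us; stems with 2 vowels insert -al- after the first vowel.
So kalnifem → kalnifmovi.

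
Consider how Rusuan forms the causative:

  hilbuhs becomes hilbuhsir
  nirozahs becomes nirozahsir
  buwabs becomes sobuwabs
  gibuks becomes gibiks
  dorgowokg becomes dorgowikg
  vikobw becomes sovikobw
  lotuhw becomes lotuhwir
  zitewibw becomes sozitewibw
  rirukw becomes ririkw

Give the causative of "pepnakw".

nirozahs and gibuks both end in -s yet inflect differently (nirozahsir, gibiks), so the final letter is not what conditions the rule; the second-to-last letter is.
"pepnakw" has second-to-last letter 'k'. The stems whose second-to-last letter is 'k' (dorgowokg → dorgowikg, gibuks → gibiks, rirukw → ririkw) change the last vowel to 'i'.
So pepnakw → pepnikw.

pepnikw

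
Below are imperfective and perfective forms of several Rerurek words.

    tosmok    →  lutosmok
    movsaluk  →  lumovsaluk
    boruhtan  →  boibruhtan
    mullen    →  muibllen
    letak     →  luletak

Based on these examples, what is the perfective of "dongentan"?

doibngentan

letak and boruhtan both have last vowel 'a' yet inflect differently (luletak, boibruhtan), so the last vowel is not what conditions the rule; the final letter is.
"dongentan" ends in -n. The stems ending in -n (mullen → muibllen, boruhtan → boibruhtan) insert -ib- after the first vowel.
So dongentan → doibngentan.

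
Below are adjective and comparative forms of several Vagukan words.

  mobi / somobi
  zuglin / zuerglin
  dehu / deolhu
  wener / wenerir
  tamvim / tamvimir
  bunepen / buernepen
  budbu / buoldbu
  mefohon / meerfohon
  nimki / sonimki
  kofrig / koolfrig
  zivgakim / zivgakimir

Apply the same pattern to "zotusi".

"zotusi" ends in -i. The stems ending in -i (nimki → sonimki, mobi → somobi) add the prefix so-.
The other patterns: stems ending in -n insert -er- after the first vowel; stems ending in -g or -u insert -ol- after the first vowel; stems ending in -m or -r add -ir.
So zotusi → sozotusi.

sozotusi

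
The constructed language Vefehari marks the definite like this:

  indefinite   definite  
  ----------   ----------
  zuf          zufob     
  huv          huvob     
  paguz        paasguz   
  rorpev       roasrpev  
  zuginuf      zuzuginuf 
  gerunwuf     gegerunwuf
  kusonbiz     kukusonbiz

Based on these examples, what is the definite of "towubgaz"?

totowubgaz

huv and rorpev both end in -v yet inflect differently (huvob, roasrpev), so the final letter is not what conditions the rule; the number of vowels is.
"towubgaz" has 3 vowels. The stems with 3 vowels (zuginuf → zuzuginuf, gerunwuf → gegerunwuf, kusonbiz → kukusonbiz) repeat the first consonant+vowel as a prefix.
So towubgaz → totowubgaz.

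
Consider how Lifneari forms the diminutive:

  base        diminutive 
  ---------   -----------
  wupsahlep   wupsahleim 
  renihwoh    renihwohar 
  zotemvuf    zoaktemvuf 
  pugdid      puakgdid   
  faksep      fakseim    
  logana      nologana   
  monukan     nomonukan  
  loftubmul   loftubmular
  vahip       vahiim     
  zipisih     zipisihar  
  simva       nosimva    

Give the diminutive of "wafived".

waakfived

"wafived" ends in -d. The one such stem in the data (pugdid → puakgdid) inserts -ak- after the first vowel (as does zotemvuf), so the same rule applies.
So wafived → waakfived.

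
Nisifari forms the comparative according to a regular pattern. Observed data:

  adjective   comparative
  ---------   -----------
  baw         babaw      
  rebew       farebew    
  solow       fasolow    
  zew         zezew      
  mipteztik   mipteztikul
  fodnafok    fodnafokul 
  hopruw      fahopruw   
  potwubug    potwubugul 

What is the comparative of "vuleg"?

favuleg

"vuleg" has 2 vowels. The stems with 2 vowels (rebew → farebew, solow → fasolow, hopruw → fahopruw) add the prefix fa-.
The other patterns: stems with 1 vowel repeat the first consonant+vowel as a prefix; stems with 3 vowels add -ul.
So vuleg → favuleg.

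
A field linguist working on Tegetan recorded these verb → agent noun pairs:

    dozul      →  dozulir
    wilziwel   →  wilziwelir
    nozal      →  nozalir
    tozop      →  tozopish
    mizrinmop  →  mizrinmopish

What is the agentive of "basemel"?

"basemel" ends in -l. The stems ending in -l (wilziwel → wilziwelir, dozul → dozulir, nozal → nozalir) add -ir.
The other pattern: stems ending in -p add -ish.
So basemel → basemelir.

basemelir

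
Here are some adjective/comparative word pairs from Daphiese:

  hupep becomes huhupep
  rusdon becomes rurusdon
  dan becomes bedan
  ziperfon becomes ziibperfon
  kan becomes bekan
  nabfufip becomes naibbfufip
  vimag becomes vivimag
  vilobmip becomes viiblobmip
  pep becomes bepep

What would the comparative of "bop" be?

pep and hupep both end in -p yet inflect differently (bepep, huhupep), so the final letter is not what conditions the rule; the number of vowels is.
"bop" has 1 vowel. The stems with 1 vowel (pep → bepep, dan → bedan, kan → bekan) add the prefix be-.
The other patterns: stems with 2 vowels repeat the first consonant+vowel as a prefix; stems with 3 vowels insert -ib- after the first vowel.
So bop → bebop.

bebop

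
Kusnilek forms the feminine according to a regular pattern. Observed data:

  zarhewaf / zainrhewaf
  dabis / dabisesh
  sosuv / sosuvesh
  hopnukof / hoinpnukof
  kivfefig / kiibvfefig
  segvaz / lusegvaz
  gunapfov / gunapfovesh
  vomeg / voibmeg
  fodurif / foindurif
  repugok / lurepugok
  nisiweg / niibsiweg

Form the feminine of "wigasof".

wiingasof

fodurif and dabis both have last vowel 'i' yet inflect differently (foindurif, dabisesh), so the last vowel is not what conditions the rule; the final letter is.
"wigasof" ends in -f. The stems ending in -f (hopnukof → hoinpnukof, zarhewaf → zainrhewaf, fodurif → foindurif) insert -in- after the first vowel.
So wigasof → wiingasof.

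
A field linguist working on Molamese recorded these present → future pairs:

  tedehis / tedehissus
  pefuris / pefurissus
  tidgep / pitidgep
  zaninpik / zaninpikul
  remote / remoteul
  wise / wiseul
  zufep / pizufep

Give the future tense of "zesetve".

zesetveul

pefuris and zaninpik both have last vowel 'i' yet inflect differently (pefurissus, zaninpikul), so the last vowel is not what conditions the rule; the final letter is.
"zesetve" ends in -e. The stems ending in -e (wise → wiseul, remote → remoteul) add -ul.
The other patterns: stems ending in -s double the final consonant and add -us; stems ending in -p add the prefix pi-.
So zesetve → zesetveul.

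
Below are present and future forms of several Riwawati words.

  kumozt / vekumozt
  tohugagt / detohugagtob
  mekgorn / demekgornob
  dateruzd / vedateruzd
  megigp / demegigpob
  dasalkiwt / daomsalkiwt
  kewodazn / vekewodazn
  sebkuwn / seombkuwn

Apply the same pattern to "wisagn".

dewisagnob

kumozt and dasalkiwt both end in -t yet inflect differently (vekumozt, daomsalkiwt), so the final letter is not what conditions the rule; the second-to-last letter is.
"wisagn" has second-to-last letter 'g'. The stems whose second-to-last letter is 'g' (megigp → demegigpob, tohugagt → detohugagtob) add de- … -ob around the stem.
The other patterns: stems whose second-to-last letter is 'z' add the prefix ve-; stems whose second-to-last letter is 'w' insert -om- after the first vowel.
So wisagn → dewisagnob.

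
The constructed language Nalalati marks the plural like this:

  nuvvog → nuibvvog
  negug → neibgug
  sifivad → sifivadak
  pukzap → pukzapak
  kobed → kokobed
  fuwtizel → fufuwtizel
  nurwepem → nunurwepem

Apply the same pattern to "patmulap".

patmulapak

sifivad and kobed both end in -d yet inflect differently (sifivadak, kokobed), so the final letter is not what conditions the rule; the last vowel is.
"patmulap" has last vowel 'a'. The stems whose last vowel is 'a' (sifivad → sifivadak, pukzap → pukzapak) add -ak.
The other patterns: stems whose last vowel is 'o' or 'u' insert -ib- after the first vowel; stems whose last vowel is 'e' repeat the first consonant+vowel as a prefix.
So patmulap → patmulapak.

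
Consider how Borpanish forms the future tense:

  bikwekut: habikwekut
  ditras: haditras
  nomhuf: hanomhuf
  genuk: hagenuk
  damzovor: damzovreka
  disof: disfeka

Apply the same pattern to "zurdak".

"zurdak" has last vowel 'a'. The one such stem in the data (ditras → haditras) adds the prefix ha-, so the same rule applies.
So zurdak → hazurdak.

hazurdak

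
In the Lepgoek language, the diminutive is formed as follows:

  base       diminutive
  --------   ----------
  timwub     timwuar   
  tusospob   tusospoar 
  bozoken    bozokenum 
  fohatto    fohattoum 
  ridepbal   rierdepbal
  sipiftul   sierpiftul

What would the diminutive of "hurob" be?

huroar

"hurob" ends in -b. The stems ending in -b (timwub → timwuar, tusospob → tusospoar) drop the final letter and add -ar.
So hurob → huroar.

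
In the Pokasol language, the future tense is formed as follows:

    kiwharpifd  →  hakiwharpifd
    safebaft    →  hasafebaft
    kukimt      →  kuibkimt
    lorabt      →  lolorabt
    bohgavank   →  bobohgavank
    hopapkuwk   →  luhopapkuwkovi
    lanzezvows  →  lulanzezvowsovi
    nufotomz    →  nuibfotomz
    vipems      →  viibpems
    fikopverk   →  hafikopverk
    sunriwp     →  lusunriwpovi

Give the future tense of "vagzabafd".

vipems and lanzezvows both end in -s yet inflect differently (viibpems, lulanzezvowsovi), so the final letter is not what conditions the rule; the second-to-last letter is.
"vagzabafd" has second-to-last letter 'f'. The stems whose second-to-last letter is 'f' (kiwharpifd → hakiwharpifd, safebaft → hasafebaft) add the prefix ha-.
So vagzabafd → havagzabafd.

havagzabafd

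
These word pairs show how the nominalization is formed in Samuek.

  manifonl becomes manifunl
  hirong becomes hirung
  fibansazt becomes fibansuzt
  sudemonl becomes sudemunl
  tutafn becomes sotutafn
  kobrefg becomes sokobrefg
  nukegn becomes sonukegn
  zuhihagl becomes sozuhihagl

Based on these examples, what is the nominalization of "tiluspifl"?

hirong and kobrefg both end in -g yet inflect differently (hirung, sokobrefg), so the final letter is not what conditions the rule; the second-to-last letter is.
"tiluspifl" has second-to-last letter 'f'. The stems whose second-to-last letter is 'f' (tutafn → sotutafn, kobrefg → sokobrefg) add the prefix so-.
The other pattern: stems whose second-to-last letter is 'n' or 'z' change the last vowel to 'u'.
So tiluspifl → sotiluspifl.

sotiluspifl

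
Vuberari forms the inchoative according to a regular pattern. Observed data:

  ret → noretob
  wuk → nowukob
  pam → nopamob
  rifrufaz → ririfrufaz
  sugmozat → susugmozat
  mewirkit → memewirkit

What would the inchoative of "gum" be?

ret and sugmozat both end in -t yet inflect differently (noretob, susugmozat), so the final letter is not what conditions the rule; the number of vowels is.
"gum" has 1 vowel. The stems with 1 vowel (ret → noretob, wuk → nowukob, pam → nopamob) add no- … -ob around the stem.
The other pattern: stems with 3 vowels repeat the first consonant+vowel as a prefix.
So gum → nogumob.

nogumob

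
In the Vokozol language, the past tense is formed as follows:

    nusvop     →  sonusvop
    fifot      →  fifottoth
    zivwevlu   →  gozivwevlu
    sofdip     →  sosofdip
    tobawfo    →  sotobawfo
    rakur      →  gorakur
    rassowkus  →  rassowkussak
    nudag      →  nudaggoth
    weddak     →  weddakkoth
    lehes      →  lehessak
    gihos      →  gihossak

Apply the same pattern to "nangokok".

"nangokok" ends in -k. The one such stem in the data (weddak → weddakkoth) doubles the final consonant and adds -oth (as do nudag, fifot), so the same rule applies.
So nangokok → nangokokkoth.

nangokokkoth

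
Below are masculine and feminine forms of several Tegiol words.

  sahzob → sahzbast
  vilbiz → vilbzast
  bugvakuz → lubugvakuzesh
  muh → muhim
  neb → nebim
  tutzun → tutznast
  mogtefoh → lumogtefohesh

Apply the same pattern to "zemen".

zemnast

neb and sahzob both end in -b yet inflect differently (nebim, sahzbast), so the final letter is not what conditions the rule; the number of vowels is.
"zemen" has 2 vowels. The stems with 2 vowels (sahzob → sahzbast, vilbiz → vilbzast, tutzun → tutznast) delete the last vowel and add -ast.
The other patterns: stems with 1 vowel add -im; stems with 3 vowels add lu- … -esh around the stem.
So zemen → zemnast.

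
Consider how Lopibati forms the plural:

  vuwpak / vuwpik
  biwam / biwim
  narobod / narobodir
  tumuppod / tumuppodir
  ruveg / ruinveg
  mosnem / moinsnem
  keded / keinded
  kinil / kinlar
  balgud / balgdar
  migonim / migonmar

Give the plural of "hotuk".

hotkar

biwam and mosnem both end in -m yet inflect differently (biwim, moinsnem), so the final letter is not what conditions the rule; the last vowel is.
"hotuk" has last vowel 'u'. The one such stem in the data (balgud → balgdar) deletes the last vowel and adds -ar (as do kinil, migonim), so the same rule applies.
So hotuk → hotkar.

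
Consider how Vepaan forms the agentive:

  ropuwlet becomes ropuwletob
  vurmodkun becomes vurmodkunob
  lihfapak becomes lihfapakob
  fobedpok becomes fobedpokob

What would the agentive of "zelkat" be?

zelkatob

Every pair shown (ropuwlet → ropuwletob, vurmodkun → vurmodkunob, lihfapak → lihfapakob, …) follows the same rule: add -ob.
So zelkat → zelkatob.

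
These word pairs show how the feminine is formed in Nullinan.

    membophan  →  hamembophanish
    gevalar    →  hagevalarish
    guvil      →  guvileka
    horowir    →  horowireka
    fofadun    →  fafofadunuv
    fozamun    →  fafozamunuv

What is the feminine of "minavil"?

minavileka

gevalar and horowir both end in -r yet inflect differently (hagevalarish, horowireka), so the final letter is not what conditions the rule; the last vowel is.
"minavil" has last vowel 'i'. The stems whose last vowel is 'i' (guvil → guvileka, horowir → horowireka) add -eka.
So minavil → minavileka.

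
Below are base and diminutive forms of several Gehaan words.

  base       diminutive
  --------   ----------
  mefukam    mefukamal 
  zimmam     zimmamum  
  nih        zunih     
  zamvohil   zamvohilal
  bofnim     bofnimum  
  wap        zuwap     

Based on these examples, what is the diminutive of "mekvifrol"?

mekvifrolal

zimmam and mefukam both end in -m yet inflect differently (zimmamum, mefukamal), so the final letter is not what conditions the rule; the number of vowels is.
"mekvifrol" has 3 vowels. The stems with 3 vowels (zamvohil → zamvohilal, mefukam → mefukamal) add -al.
The other patterns: stems with 1 vowel add the prefix zu-; stems with 2 vowels add -um.
So mekvifrol → mekvifrolal.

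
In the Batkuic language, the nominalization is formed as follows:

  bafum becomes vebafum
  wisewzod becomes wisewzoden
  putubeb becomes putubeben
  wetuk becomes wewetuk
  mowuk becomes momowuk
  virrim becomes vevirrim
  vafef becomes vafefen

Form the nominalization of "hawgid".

"hawgid" ends in -d. The one such stem in the data (wisewzod → wisewzoden) adds -en, so the same rule applies.
The other patterns: stems ending in -k repeat the first consonant+vowel as a prefix; stems ending in -m add the prefix ve-.
So hawgid → hawgiden.

hawgiden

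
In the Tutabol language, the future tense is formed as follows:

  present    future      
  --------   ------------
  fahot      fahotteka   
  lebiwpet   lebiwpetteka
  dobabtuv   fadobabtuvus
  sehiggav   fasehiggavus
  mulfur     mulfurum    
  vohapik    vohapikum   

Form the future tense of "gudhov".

dobabtuv and mulfur both have last vowel 'u' yet inflect differently (fadobabtuvus, mulfurum), so the last vowel is not what conditions the rule; the final letter is.
"gudhov" ends in -v. The stems ending in -v (dobabtuv → fadobabtuvus, sehiggav → fasehiggavus) add fa- … -us around the stem.
The other patterns: stems ending in -t double the final consonant and add -eka; stems ending in -k or -r add -um.
So gudhov → fagudhovus.

fagudhovus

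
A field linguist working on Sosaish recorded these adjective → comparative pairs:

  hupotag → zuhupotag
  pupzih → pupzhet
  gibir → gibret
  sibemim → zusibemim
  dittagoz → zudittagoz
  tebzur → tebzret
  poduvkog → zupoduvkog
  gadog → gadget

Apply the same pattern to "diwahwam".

gadog and poduvkog both end in -g yet inflect differently (gadget, zupoduvkog), so the final letter is not what conditions the rule; the number of vowels is.
"diwahwam" has 3 vowels. The stems with 3 vowels (dittagoz → zudittagoz, sibemim → zusibemim, poduvkog → zupoduvkog) add the prefix zu-.
The other pattern: stems with 2 vowels delete the last vowel and add -et.
So diwahwam → zudiwahwam.

zudiwahwam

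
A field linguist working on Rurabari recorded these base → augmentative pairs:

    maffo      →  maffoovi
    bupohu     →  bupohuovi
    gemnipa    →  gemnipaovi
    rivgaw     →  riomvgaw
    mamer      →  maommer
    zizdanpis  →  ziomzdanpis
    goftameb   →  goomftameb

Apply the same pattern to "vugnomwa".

vugnomwaovi

gemnipa and rivgaw both have last vowel 'a' yet inflect differently (gemnipaovi, riomvgaw), so the last vowel is not what conditions the rule; whether the stem ends in a vowel or a consonant is.
"vugnomwa" ends in a vowel. The stems ending in a vowel (maffo → maffoovi, bupohu → bupohuovi, gemnipa → gemnipaovi) add -ovi.
So vugnomwa → vugnomwaovi.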